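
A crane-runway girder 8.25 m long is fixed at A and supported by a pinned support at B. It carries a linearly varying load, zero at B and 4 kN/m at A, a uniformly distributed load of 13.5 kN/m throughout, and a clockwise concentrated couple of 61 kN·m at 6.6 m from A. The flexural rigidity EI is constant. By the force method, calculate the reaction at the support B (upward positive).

Choose R_B as the redundant. The primary structure is the cantilever fixed at A.
Downward deflection at the released point B due to the loads:
  triangular load, peak 4 at the fixed end: w₀L⁴/(30EI) = 617.7/EI
  UDL 13.5: wL⁴/(8EI) = 7817/EI
  clockwise couple 61 at a = 6.6: M₀a(2L − a)/(2EI) = 1993/EI
  δ_0 = 10428/EI
Flexibility coefficient — unit upward force at B: δ_{BB} = L³/(3EI) = 187.2/EI.
Compatibility at B: δ_0 − R_B·δ_{BB} = 0, so R_B = 10428/187.2 = 55.71 kN.

R_B = 55.71 kN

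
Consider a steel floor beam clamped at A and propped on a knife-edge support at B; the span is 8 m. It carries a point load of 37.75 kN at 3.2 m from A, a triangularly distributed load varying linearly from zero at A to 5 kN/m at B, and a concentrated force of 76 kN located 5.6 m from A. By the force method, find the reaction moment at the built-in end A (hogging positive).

M_A = 159.6 kN·m

Remove the prop at B; the released (primary) structure is a cantilever built in at A.
Free-end deflection of the primary structure under the applied loading (downward +):
  point load 37.75 at a = 3.2: Pa²(3L − a)/(6EI) = 1340/EI
  triangular load, peak 5 at the free end: 11w₀L⁴/(120EI) = 1877/EI
  point load 76 at a = 5.6: Pa²(3L − a)/(6EI) = 7309/EI
  δ_0 = 10526/EI
Tip deflection under a unit load at B: L³/(3EI) = 170.7/EI.
Compatibility at B: δ_0 − R_B·δ_{BB} = 0, so R_B = 10526/170.7 = 61.68 kN.
Moment equilibrium about A: M_A = Σ(load moments about A) − R_B·L = 653.1 − 61.68×8 = 159.6 kN·m.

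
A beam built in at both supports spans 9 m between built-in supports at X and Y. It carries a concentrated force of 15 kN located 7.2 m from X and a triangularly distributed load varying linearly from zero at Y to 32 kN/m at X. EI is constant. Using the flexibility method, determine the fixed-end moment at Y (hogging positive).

M_Y = 103.7 kN·m

Release both end moments; the primary structure is a simply-supported span XY with redundants M_X and M_Y.
Simple-span end rotations at X and Y under the given loads:
  at X: point load 15 at a = 7.2: Pab(L + b)/(6LEI) = 38.88/EI
  at Y: point load 15 at a = 7.2: Pab(L + a)/(6LEI) = 58.32/EI
  at X: triangular load, peak 32: w₀L³/(45EI) = 518.4/EI
  at Y: triangular load, peak 32: 7w₀L³/(360EI) = 453.6/EI
  θ_X0 = 557.3/EI,  θ_Y0 = 511.9/EI
Flexibility coefficients: a unit moment at one end gives L/(3EI) there and L/(6EI) at the far end, so f₁₁ = f₂₂ = 3/EI and f₁₂ = f₂₁ = 1.5/EI.
Compatibility — zero rotation at each built-in end:
  3 M_X + 1.5 M_Y = 557.3
  1.5 M_X + 3 M_Y = 511.9
Solving the pair gives M_X = 133.9 kN·m and M_Y = 103.7 kN·m (hogging).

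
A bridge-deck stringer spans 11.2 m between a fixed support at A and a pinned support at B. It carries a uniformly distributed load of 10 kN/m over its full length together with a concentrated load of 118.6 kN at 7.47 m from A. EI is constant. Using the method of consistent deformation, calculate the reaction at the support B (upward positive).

R_B = 103.5 kN

Remove the prop at B; the released (primary) structure is a cantilever built in at A.
Free-end deflection of the primary structure under the applied loading (downward +):
  UDL 10: wL⁴/(8EI) = 19669/EI
  point load 118.6 at a = 7.47: Pa²(3L − a)/(6EI) = 28821/EI
  δ_0 = 48490/EI
Flexibility coefficient — unit upward force at B: δ_{BB} = L³/(3EI) = 468.3/EI.
The prop prevents deflection at B: R_B = δ_0/δ_{BB} = 48490/468.3 = 103.5 kN.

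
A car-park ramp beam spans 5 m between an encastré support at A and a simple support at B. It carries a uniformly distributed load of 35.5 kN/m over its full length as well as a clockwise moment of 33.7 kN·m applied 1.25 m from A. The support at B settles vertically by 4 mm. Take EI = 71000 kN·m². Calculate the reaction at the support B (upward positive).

Remove the prop at B; the released (primary) structure is a cantilever built in at A.
Deflection at B on the released cantilever, summing each load's contribution:
  UDL 35.5: wL⁴/(8EI) = 2773/EI
  clockwise couple 33.7 at a = 1.25: M₀a(2L − a)/(2EI) = 184.3/EI
  δ_0 = 2958/EI
Tip deflection under a unit load at B: L³/(3EI) = 41.67/EI.
With EI = 71000 kN·m²: δ_0 = 0.041658 m and δ_{BB} = 0.000587 m/kN.
Compatibility — the beam at B must follow the support down by 0.004 m: δ_0 − R_B·δ_{BB} = 0.004, so R_B = (0.041658 − 0.004)/0.000587 = 64.17 kN.

R_B = 64.17 kN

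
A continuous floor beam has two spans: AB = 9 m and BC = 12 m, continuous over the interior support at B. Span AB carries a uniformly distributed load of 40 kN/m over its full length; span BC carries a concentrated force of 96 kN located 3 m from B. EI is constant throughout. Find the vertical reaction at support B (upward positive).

Take M_B as the redundant. Released structure: two simple spans AB and BC with a hinge at B.
End slopes at the hinge B, treating each span as simply supported:
  span AB: UDL 40: wL³/(24EI) = 1215/EI
  span BC: point load 96 at a = 3: Pab(L + b)/(6LEI) = 756/EI
  relative rotation θ_0 = (1215 + 756)/EI = 1971/EI
A unit hogging moment at B produces rotation L₁/(3EI) + L₂/(3EI) = 7/EI.
Slope continuity at B: θ_0 = M_B·7/EI, so M_B = 1971/7 = 281.6 kN·m (hogging).
Span AB, ΣM about A with M_B applied at B: R_B^{AB}·9 = 1620 + 281.6, so R_B^{AB} = 211.3 kN and R_A = 360 − 211.3 = 148.7 kN.
Span BC, ΣM about C: R_B^{BC}·12 = 864 + 281.6, so R_B^{BC} = 95.46 kN and R_C = 96 − 95.46 = 0.5357 kN.
R_B = 211.3 + 95.46 = 306.8 kN.

R_B = 306.8 kN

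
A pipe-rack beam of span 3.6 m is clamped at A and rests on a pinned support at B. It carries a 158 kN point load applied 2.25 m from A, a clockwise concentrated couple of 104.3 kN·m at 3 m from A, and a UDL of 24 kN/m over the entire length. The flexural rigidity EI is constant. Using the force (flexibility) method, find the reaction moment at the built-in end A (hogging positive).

M_A = 82.73 kN·m

Take the reaction at B as the redundant and release it; the primary structure is a cantilever fixed at A.
Free-end deflection of the primary structure under the applied loading (downward +):
  point load 158 at a = 2.25: Pa²(3L − a)/(6EI) = 1140/EI
  clockwise couple 104.3 at a = 3: M₀a(2L − a)/(2EI) = 657.1/EI
  UDL 24: wL⁴/(8EI) = 503.9/EI
  δ_0 = 2301/EI
Flexibility coefficient — unit upward force at B: δ_{BB} = L³/(3EI) = 15.55/EI.
Compatibility at B: δ_0 − R_B·δ_{BB} = 0, so R_B = 2301/15.55 = 147.9 kN.
Moment equilibrium about A: M_A = Σ(load moments about A) − R_B·L = 615.3 − 147.9×3.6 = 82.73 kN·m.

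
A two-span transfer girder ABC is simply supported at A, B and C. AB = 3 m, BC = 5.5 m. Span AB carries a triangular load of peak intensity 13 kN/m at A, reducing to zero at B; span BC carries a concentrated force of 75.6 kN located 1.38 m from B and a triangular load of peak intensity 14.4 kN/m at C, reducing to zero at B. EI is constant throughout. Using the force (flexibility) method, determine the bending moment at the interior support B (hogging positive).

Take M_B as the redundant. Released structure: two simple spans AB and BC with a hinge at B.
End slopes at the hinge B, treating each span as simply supported:
  span AB: triangular load, peak 13: 7w₀L³/(360EI) = 6.825/EI
  span BC: point load 75.6 at a = 1.38: Pab(L + b)/(6LEI) = 125.3/EI
  span BC: triangular load, peak 14.4: 7w₀L³/(360EI) = 46.59/EI
  relative rotation θ_0 = (6.825 + 171.9)/EI = 178.7/EI
A unit hogging moment at B produces rotation L₁/(3EI) + L₂/(3EI) = 2.833/EI.
Compatibility: M_B·(L₁+L₂)/(3EI) = θ_0, giving M_B = 63.07 kN·m (hogging).

M_B = 63.07 kN·m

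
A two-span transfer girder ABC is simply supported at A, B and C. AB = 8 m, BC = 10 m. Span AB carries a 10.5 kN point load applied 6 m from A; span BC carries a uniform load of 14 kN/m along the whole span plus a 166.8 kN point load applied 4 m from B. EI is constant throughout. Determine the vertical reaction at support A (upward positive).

R_A = -32.53 kN

Insert a hinge at B; M_B is the redundant, and each span becomes simply supported.
End slopes at the hinge B, treating each span as simply supported:
  span AB: point load 10.5 at a = 6: Pab(L + a)/(6LEI) = 36.75/EI
  span BC: UDL 14: wL³/(24EI) = 583.3/EI
  span BC: point load 166.8 at a = 4: Pab(L + b)/(6LEI) = 1068/EI
  relative rotation θ_0 = (36.75 + 1651)/EI = 1688/EI
A unit hogging moment at B produces rotation L₁/(3EI) + L₂/(3EI) = 6/EI.
Slope continuity at B: θ_0 = M_B·6/EI, so M_B = 1688/6 = 281.3 kN·m (hogging).
Span AB, ΣM about A with M_B applied at B: R_B^{AB}·8 = 63 + 281.3, so R_B^{AB} = 43.03 kN and R_A = 10.5 − 43.03 = -32.53 kN.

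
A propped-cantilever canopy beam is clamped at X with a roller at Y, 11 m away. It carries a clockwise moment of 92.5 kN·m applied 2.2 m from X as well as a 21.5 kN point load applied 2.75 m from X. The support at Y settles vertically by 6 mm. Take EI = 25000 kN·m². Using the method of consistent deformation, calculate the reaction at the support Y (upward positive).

Choose R_Y as the redundant. The primary structure is the cantilever fixed at X.
Free-end deflection of the primary structure under the applied loading (downward +):
  clockwise couple 92.5 at a = 2.2: M₀a(2L − a)/(2EI) = 2015/EI
  point load 21.5 at a = 2.75: Pa²(3L − a)/(6EI) = 819.7/EI
  δ_0 = 2834/EI
Flexibility coefficient — unit upward force at Y: δ_{YY} = L³/(3EI) = 443.7/EI.
With EI = 25000 kN·m²: δ_0 = 0.11338 m and δ_{YY} = 0.017747 m/kN.
Compatibility — the beam at Y must follow the support down by 0.006 m: δ_0 − R_Y·δ_{YY} = 0.006, so R_Y = (0.11338 − 0.006)/0.017747 = 6.05 kN.

R_Y = 6.05 kN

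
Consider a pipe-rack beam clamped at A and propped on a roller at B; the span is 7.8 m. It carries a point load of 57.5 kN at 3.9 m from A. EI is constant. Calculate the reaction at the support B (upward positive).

R_B = 17.97 kN

Choose R_B as the redundant. The primary structure is the cantilever fixed at A.
Free-end deflection of the primary structure under the applied loading (downward +):
  point load 57.5 at a = 3.9: Pa²(3L − a)/(6EI) = 2842/EI
Tip deflection under a unit load at B: L³/(3EI) = 158.2/EI.
The prop prevents deflection at B: R_B = δ_0/δ_{BB} = 2842/158.2 = 17.97 kN.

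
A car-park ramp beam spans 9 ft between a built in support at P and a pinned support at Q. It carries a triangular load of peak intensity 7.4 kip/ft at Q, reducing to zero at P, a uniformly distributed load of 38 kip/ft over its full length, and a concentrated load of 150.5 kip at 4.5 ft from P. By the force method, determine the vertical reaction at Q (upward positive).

Choose R_Q as the redundant. The primary structure is the cantilever fixed at P.
Free-end deflection of the primary structure under the applied loading (downward +):
  triangular load, peak 7.4 at the free end: 11w₀L⁴/(120EI) = 4451/EI
  UDL 38: wL⁴/(8EI) = 31165/EI
  point load 150.5 at a = 4.5: Pa²(3L − a)/(6EI) = 11429/EI
  δ_0 = 47044/EI
Tip deflection under a unit load at Q: L³/(3EI) = 243/EI.
The prop prevents deflection at Q: R_Q = δ_0/δ_{QQ} = 47044/243 = 193.6 kip.

R_Q = 193.6 kip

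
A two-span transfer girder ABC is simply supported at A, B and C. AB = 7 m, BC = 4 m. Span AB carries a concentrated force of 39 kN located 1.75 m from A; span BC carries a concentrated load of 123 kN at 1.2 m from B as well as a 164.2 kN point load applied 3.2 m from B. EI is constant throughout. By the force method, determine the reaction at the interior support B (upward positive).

R_B = 158.2 kN

Insert a hinge at B; M_B is the redundant, and each span becomes simply supported.
End slopes at the hinge B, treating each span as simply supported:
  span AB: point load 39 at a = 1.75: Pab(L + a)/(6LEI) = 74.65/EI
  span BC: point load 123 at a = 1.2: Pab(L + b)/(6LEI) = 117.1/EI
  span BC: point load 164.2 at a = 3.2: Pab(L + b)/(6LEI) = 84.07/EI
  relative rotation θ_0 = (74.65 + 201.2)/EI = 275.8/EI
A unit hogging moment at B produces rotation L₁/(3EI) + L₂/(3EI) = 3.667/EI.
Slope continuity at B: θ_0 = M_B·3.667/EI, so M_B = 275.8/3.667 = 75.22 kN·m (hogging).
Span AB, ΣM about A with M_B applied at B: R_B^{AB}·7 = 68.25 + 75.22, so R_B^{AB} = 20.5 kN and R_A = 39 − 20.5 = 18.5 kN.
Span BC, ΣM about C: R_B^{BC}·4 = 475.8 + 75.22, so R_B^{BC} = 137.7 kN and R_C = 287.2 − 137.7 = 149.5 kN.
R_B = 20.5 + 137.7 = 158.2 kN.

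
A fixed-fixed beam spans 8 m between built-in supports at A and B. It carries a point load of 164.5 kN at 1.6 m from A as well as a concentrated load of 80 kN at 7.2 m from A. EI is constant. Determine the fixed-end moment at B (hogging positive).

Release both end moments; the primary structure is a simply-supported span AB with redundants M_A and M_B.
On the primary (simply-supported) span, the end slopes from the loading are:
  at A: point load 164.5 at a = 1.6: Pab(L + b)/(6LEI) = 505.3/EI
  at B: point load 164.5 at a = 1.6: Pab(L + a)/(6LEI) = 336.9/EI
  at A: point load 80 at a = 7.2: Pab(L + b)/(6LEI) = 84.48/EI
  at B: point load 80 at a = 7.2: Pab(L + a)/(6LEI) = 145.9/EI
  θ_A0 = 589.8/EI,  θ_B0 = 482.8/EI
Flexibility coefficients: a unit moment at one end gives L/(3EI) there and L/(6EI) at the far end, so f₁₁ = f₂₂ = 2.667/EI and f₁₂ = f₂₁ = 1.333/EI.
Compatibility — zero rotation at each built-in end:
  2.667 M_A + 1.333 M_B = 589.8
  1.333 M_A + 2.667 M_B = 482.8
Solving the pair gives M_A = 174.2 kN·m and M_B = 93.95 kN·m (hogging).

M_B = 93.95 kN·m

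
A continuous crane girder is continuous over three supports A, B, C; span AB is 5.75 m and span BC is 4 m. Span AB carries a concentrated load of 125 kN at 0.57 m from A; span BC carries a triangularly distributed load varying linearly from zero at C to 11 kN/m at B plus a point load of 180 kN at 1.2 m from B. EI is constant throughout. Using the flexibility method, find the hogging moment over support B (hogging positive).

M_B = 78.34 kN·m

Release continuity at B by inserting a hinge; the redundant is the internal moment M_B. The primary structure is two simply-supported spans AB and BC.
Discontinuity in slope at B on the released structure — sum the simple-span end rotations:
  span AB: point load 125 at a = 0.57: Pab(L + a)/(6LEI) = 67.61/EI
  span BC: triangular load, peak 11: w₀L³/(45EI) = 15.64/EI
  span BC: point load 180 at a = 1.2: Pab(L + b)/(6LEI) = 171.4/EI
  relative rotation θ_0 = (67.61 + 187)/EI = 254.6/EI
A unit hogging moment at B produces rotation L₁/(3EI) + L₂/(3EI) = 3.25/EI.
Compatibility: M_B·(L₁+L₂)/(3EI) = θ_0, giving M_B = 78.34 kN·m (hogging).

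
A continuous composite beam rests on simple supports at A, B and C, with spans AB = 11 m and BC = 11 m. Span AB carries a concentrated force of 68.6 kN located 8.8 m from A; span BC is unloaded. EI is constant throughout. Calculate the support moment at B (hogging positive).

Take M_B as the redundant. Released structure: two simple spans AB and BC with a hinge at B.
Rotations at B on the released spans (each span's end-slope, ×1/EI):
  span AB: point load 68.6 at a = 8.8: Pab(L + a)/(6LEI) = 398.4/EI
  relative rotation θ_0 = (398.4 + 0)/EI = 398.4/EI
A unit hogging moment at B produces rotation L₁/(3EI) + L₂/(3EI) = 7.333/EI.
Slope continuity at B: θ_0 = M_B·7.333/EI, so M_B = 398.4/7.333 = 54.33 kN·m (hogging).

M_B = 54.33 kN·m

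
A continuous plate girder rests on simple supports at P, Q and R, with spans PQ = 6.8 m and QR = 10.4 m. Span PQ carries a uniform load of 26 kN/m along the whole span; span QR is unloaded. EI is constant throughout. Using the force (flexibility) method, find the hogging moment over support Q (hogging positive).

Take M_Q as the redundant. Released structure: two simple spans PQ and QR with a hinge at Q.
End slopes at the hinge Q, treating each span as simply supported:
  span PQ: UDL 26: wL³/(24EI) = 340.6/EI
  relative rotation θ_0 = (340.6 + 0)/EI = 340.6/EI
A unit hogging moment at Q produces rotation L₁/(3EI) + L₂/(3EI) = 5.733/EI.
Slope continuity at Q: θ_0 = M_Q·5.733/EI, so M_Q = 340.6/5.733 = 59.41 kN·m (hogging).

M_Q = 59.41 kN·m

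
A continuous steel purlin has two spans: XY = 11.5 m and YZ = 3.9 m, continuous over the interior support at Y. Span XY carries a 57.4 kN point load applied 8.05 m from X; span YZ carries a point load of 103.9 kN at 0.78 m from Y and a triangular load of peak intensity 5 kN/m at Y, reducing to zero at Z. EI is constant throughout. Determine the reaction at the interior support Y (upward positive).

Take M_Y as the redundant. Released structure: two simple spans XY and YZ with a hinge at Y.
Rotations at Y on the released spans (each span's end-slope, ×1/EI):
  span XY: point load 57.4 at a = 8.05: Pab(L + a)/(6LEI) = 451.7/EI
  span YZ: point load 103.9 at a = 0.78: Pab(L + b)/(6LEI) = 75.86/EI
  span YZ: triangular load, peak 5: w₀L³/(45EI) = 6.591/EI
  relative rotation θ_0 = (451.7 + 82.45)/EI = 534.1/EI
A unit hogging moment at Y produces rotation L₁/(3EI) + L₂/(3EI) = 5.133/EI.
Compatibility: M_Y·(L₁+L₂)/(3EI) = θ_0, giving M_Y = 104 kN·m (hogging).
Span XY, ΣM about X with M_Y applied at Y: R_Y^{XY}·11.5 = 462.1 + 104, so R_Y^{XY} = 49.23 kN and R_X = 57.4 − 49.23 = 8.172 kN.
Span YZ, ΣM about Z: R_Y^{YZ}·3.9 = 349.5 + 104, so R_Y^{YZ} = 116.3 kN and R_Z = 113.7 − 116.3 = -2.649 kN.
R_Y = 49.23 + 116.3 = 165.5 kN.

R_Y = 165.5 kN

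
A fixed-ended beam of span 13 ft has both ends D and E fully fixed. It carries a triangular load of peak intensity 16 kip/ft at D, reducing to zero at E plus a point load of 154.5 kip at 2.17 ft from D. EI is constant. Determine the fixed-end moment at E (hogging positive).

Release both end moments; the primary structure is a simply-supported span DE with redundants M_D and M_E.
End rotations of the released simple span under the applied load (×1/EI):
  at D: triangular load, peak 16: w₀L³/(45EI) = 781.2/EI
  at E: triangular load, peak 16: 7w₀L³/(360EI) = 683.5/EI
  at D: point load 154.5 at a = 2.17: Pab(L + b)/(6LEI) = 1109/EI
  at E: point load 154.5 at a = 2.17: Pab(L + a)/(6LEI) = 706.2/EI
  θ_D0 = 1890/EI,  θ_E0 = 1390/EI
Flexibility coefficients: a unit moment at one end gives L/(3EI) there and L/(6EI) at the far end, so f₁₁ = f₂₂ = 4.333/EI and f₁₂ = f₂₁ = 2.167/EI.
Compatibility — zero rotation at each built-in end:
  4.333 M_D + 2.167 M_E = 1890
  2.167 M_D + 4.333 M_E = 1390
Solving the pair gives M_D = 367.9 kip·ft and M_E = 136.8 kip·ft (hogging).

M_E = 136.8 kip·ft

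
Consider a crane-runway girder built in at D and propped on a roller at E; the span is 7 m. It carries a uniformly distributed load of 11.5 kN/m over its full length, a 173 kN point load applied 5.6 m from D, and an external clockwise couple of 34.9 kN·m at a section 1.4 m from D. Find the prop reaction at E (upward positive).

R_E = 154.7 kN

Choose R_E as the redundant. The primary structure is the cantilever fixed at D.
Free-end deflection of the primary structure under the applied loading (downward +):
  UDL 11.5: wL⁴/(8EI) = 3451/EI
  point load 173 at a = 5.6: Pa²(3L − a)/(6EI) = 13925/EI
  clockwise couple 34.9 at a = 1.4: M₀a(2L − a)/(2EI) = 307.8/EI
  δ_0 = 17684/EI
Flexibility coefficient — unit upward force at E: δ_{EE} = L³/(3EI) = 114.3/EI.
Compatibility at E: δ_0 − R_E·δ_{EE} = 0, so R_E = 17684/114.3 = 154.7 kN.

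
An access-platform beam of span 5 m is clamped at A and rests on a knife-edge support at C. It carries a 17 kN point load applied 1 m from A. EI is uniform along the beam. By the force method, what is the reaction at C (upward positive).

R_C = 0.952 kN

Take the reaction at C as the redundant and release it; the primary structure is a cantilever fixed at A.
Deflection at C on the released cantilever, summing each load's contribution:
  point load 17 at a = 1: Pa²(3L − a)/(6EI) = 39.67/EI
Tip deflection under a unit load at C: L³/(3EI) = 41.67/EI.
The prop prevents deflection at C: R_C = δ_0/δ_{CC} = 39.67/41.67 = 0.952 kN.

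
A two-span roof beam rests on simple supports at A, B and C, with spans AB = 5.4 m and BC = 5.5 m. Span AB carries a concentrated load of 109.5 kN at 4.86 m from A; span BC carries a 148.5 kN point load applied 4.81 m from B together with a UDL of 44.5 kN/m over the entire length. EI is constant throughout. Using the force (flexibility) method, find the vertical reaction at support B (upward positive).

R_B = 289.2 kN

Release continuity at B by inserting a hinge; the redundant is the internal moment M_B. The primary structure is two simply-supported spans AB and BC.
End slopes at the hinge B, treating each span as simply supported:
  span AB: point load 109.5 at a = 4.86: Pab(L + a)/(6LEI) = 91/EI
  span BC: point load 148.5 at a = 4.81: Pab(L + b)/(6LEI) = 92.45/EI
  span BC: UDL 44.5: wL³/(24EI) = 308.5/EI
  relative rotation θ_0 = (91 + 400.9)/EI = 491.9/EI
A unit hogging moment at B produces rotation L₁/(3EI) + L₂/(3EI) = 3.633/EI.
Slope continuity at B: θ_0 = M_B·3.633/EI, so M_B = 491.9/3.633 = 135.4 kN·m (hogging).
Span AB, ΣM about A with M_B applied at B: R_B^{AB}·5.4 = 532.2 + 135.4, so R_B^{AB} = 123.6 kN and R_A = 109.5 − 123.6 = -14.12 kN.
Span BC, ΣM about C: R_B^{BC}·5.5 = 775.5 + 135.4, so R_B^{BC} = 165.6 kN and R_C = 393.2 − 165.6 = 227.6 kN.
R_B = 123.6 + 165.6 = 289.2 kN.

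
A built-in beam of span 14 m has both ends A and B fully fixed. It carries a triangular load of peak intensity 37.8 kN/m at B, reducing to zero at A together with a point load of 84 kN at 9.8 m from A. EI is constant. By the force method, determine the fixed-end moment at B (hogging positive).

M_B = 543.3 kN·m

Take the two fixed-end moments M_A, M_B as redundants; the released structure is the simple span AB.
Simple-span end rotations at A and B under the given loads:
  at A: triangular load, peak 37.8: 7w₀L³/(360EI) = 2017/EI
  at B: triangular load, peak 37.8: w₀L³/(45EI) = 2305/EI
  at A: point load 84 at a = 9.8: Pab(L + b)/(6LEI) = 749.1/EI
  at B: point load 84 at a = 9.8: Pab(L + a)/(6LEI) = 979.6/EI
  θ_A0 = 2766/EI,  θ_B0 = 3285/EI
Flexibility coefficients: a unit moment at one end gives L/(3EI) there and L/(6EI) at the far end, so f₁₁ = f₂₂ = 4.667/EI and f₁₂ = f₂₁ = 2.333/EI.
Compatibility — zero rotation at each built-in end:
  4.667 M_A + 2.333 M_B = 2766
  2.333 M_A + 4.667 M_B = 3285
Solving the pair gives M_A = 321 kN·m and M_B = 543.3 kN·m (hogging).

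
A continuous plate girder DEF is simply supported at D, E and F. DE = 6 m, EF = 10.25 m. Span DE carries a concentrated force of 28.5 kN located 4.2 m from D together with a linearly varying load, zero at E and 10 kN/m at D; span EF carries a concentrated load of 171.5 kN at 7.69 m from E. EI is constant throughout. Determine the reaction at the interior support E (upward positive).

Insert a hinge at E; M_E is the redundant, and each span becomes simply supported.
Discontinuity in slope at E on the released structure — sum the simple-span end rotations:
  span DE: point load 28.5 at a = 4.2: Pab(L + a)/(6LEI) = 61.05/EI
  span DE: triangular load, peak 10: 7w₀L³/(360EI) = 42/EI
  span EF: point load 171.5 at a = 7.69: Pab(L + b)/(6LEI) = 703.2/EI
  relative rotation θ_0 = (103 + 703.2)/EI = 806.3/EI
A unit hogging moment at E produces rotation L₁/(3EI) + L₂/(3EI) = 5.417/EI.
Compatibility: M_E·(L₁+L₂)/(3EI) = θ_0, giving M_E = 148.9 kN·m (hogging).
Span DE, ΣM about D with M_E applied at E: R_E^{DE}·6 = 179.7 + 148.9, so R_E^{DE} = 54.76 kN and R_D = 58.5 − 54.76 = 3.741 kN.
Span EF, ΣM about F: R_E^{EF}·10.25 = 439 + 148.9, so R_E^{EF} = 57.36 kN and R_F = 171.5 − 57.36 = 114.1 kN.
R_E = 54.76 + 57.36 = 112.1 kN.

R_E = 112.1 kN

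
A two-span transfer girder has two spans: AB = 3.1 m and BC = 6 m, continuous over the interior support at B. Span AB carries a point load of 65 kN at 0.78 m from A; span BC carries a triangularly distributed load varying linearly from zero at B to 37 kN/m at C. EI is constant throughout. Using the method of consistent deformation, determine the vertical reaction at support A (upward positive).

Insert a hinge at B; M_B is the redundant, and each span becomes simply supported.
Rotations at B on the released spans (each span's end-slope, ×1/EI):
  span AB: point load 65 at a = 0.78: Pab(L + a)/(6LEI) = 24.54/EI
  span BC: triangular load, peak 37: 7w₀L³/(360EI) = 155.4/EI
  relative rotation θ_0 = (24.54 + 155.4)/EI = 179.9/EI
A unit hogging moment at B produces rotation L₁/(3EI) + L₂/(3EI) = 3.033/EI.
Compatibility: M_B·(L₁+L₂)/(3EI) = θ_0, giving M_B = 59.32 kN·m (hogging).
Span AB, ΣM about A with M_B applied at B: R_B^{AB}·3.1 = 50.7 + 59.32, so R_B^{AB} = 35.49 kN and R_A = 65 − 35.49 = 29.51 kN.

R_A = 29.51 kN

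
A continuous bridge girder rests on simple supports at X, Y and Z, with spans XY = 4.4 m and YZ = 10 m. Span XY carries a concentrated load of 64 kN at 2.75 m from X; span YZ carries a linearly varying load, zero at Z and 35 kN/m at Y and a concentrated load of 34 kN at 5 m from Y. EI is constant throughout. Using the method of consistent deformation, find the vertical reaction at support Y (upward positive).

R_Y = 246.5 kN

Insert a hinge at Y; M_Y is the redundant, and each span becomes simply supported.
Discontinuity in slope at Y on the released structure — sum the simple-span end rotations:
  span XY: point load 64 at a = 2.75: Pab(L + a)/(6LEI) = 78.65/EI
  span YZ: triangular load, peak 35: w₀L³/(45EI) = 777.8/EI
  span YZ: point load 34 at a = 5: Pab(L + b)/(6LEI) = 212.5/EI
  relative rotation θ_0 = (78.65 + 990.3)/EI = 1069/EI
A unit hogging moment at Y produces rotation L₁/(3EI) + L₂/(3EI) = 4.8/EI.
Compatibility: M_Y·(L₁+L₂)/(3EI) = θ_0, giving M_Y = 222.7 kN·m (hogging).
Span XY, ΣM about X with M_Y applied at Y: R_Y^{XY}·4.4 = 176 + 222.7, so R_Y^{XY} = 90.61 kN and R_X = 64 − 90.61 = -26.61 kN.
Span YZ, ΣM about Z: R_Y^{YZ}·10 = 1337 + 222.7, so R_Y^{YZ} = 155.9 kN and R_Z = 209 − 155.9 = 53.06 kN.
R_Y = 90.61 + 155.9 = 246.5 kN.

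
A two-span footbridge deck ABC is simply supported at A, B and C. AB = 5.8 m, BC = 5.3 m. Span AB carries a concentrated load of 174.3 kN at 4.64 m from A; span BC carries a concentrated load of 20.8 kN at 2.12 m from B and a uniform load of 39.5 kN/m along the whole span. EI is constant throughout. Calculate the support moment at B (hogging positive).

Insert a hinge at B; M_B is the redundant, and each span becomes simply supported.
Rotations at B on the released spans (each span's end-slope, ×1/EI):
  span AB: point load 174.3 at a = 4.64: Pab(L + a)/(6LEI) = 281.4/EI
  span BC: point load 20.8 at a = 2.12: Pab(L + b)/(6LEI) = 37.39/EI
  span BC: UDL 39.5: wL³/(24EI) = 245/EI
  relative rotation θ_0 = (281.4 + 282.4)/EI = 563.9/EI
A unit hogging moment at B produces rotation L₁/(3EI) + L₂/(3EI) = 3.7/EI.
Slope continuity at B: θ_0 = M_B·3.7/EI, so M_B = 563.9/3.7 = 152.4 kN·m (hogging).

M_B = 152.4 kN·m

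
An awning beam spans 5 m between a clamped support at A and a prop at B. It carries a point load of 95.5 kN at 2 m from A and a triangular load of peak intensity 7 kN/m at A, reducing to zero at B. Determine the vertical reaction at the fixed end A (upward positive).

R_A = 89.64 kN

Remove the prop at B; the released (primary) structure is a cantilever built in at A.
Free-end deflection of the primary structure under the applied loading (downward +):
  point load 95.5 at a = 2: Pa²(3L − a)/(6EI) = 827.7/EI
  triangular load, peak 7 at the fixed end: w₀L⁴/(30EI) = 145.8/EI
  δ_0 = 973.5/EI
Flexibility coefficient — unit upward force at B: δ_{BB} = L³/(3EI) = 41.67/EI.
The prop prevents deflection at B: R_B = δ_0/δ_{BB} = 973.5/41.67 = 23.36 kN.
Vertical equilibrium: R_A = ΣP − R_B = 113 − 23.36 = 89.64 kN.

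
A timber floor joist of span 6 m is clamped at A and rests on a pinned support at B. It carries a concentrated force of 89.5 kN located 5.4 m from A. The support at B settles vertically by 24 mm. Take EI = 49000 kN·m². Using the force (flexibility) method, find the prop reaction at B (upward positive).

R_B = 59.79 kN

Choose R_B as the redundant. The primary structure is the cantilever fixed at A.
Downward deflection at the released point B due to the loads:
  point load 89.5 at a = 5.4: Pa²(3L − a)/(6EI) = 5481/EI
Tip deflection under a unit load at B: L³/(3EI) = 72/EI.
With EI = 49000 kN·m²: δ_0 = 0.11185 m and δ_{BB} = 0.001469 m/kN.
Compatibility — the beam at B must follow the support down by 0.024 m: δ_0 − R_B·δ_{BB} = 0.024, so R_B = (0.11185 − 0.024)/0.001469 = 59.79 kN.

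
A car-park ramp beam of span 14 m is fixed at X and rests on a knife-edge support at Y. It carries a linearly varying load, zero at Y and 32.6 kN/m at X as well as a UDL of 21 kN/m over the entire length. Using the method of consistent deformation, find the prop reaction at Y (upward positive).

Remove the prop at Y; the released (primary) structure is a cantilever built in at X.
Free-end deflection of the primary structure under the applied loading (downward +):
  triangular load, peak 32.6 at the fixed end: w₀L⁴/(30EI) = 41745/EI
  UDL 21: wL⁴/(8EI) = 100842/EI
  δ_0 = 142587/EI
Tip deflection under a unit load at Y: L³/(3EI) = 914.7/EI.
The prop prevents deflection at Y: R_Y = δ_0/δ_{YY} = 142587/914.7 = 155.9 kN.

R_Y = 155.9 kN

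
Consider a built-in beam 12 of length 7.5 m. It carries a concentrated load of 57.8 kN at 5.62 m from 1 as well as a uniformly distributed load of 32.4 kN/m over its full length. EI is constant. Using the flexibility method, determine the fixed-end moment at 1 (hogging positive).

Take the two fixed-end moments M_1, M_2 as redundants; the released structure is the simple span 12.
On the primary (simply-supported) span, the end slopes from the loading are:
  at 1: point load 57.8 at a = 5.62: Pab(L + b)/(6LEI) = 127.3/EI
  at 2: point load 57.8 at a = 5.62: Pab(L + a)/(6LEI) = 178.1/EI
  at 1: UDL 32.4: wL³/(24EI) = 569.5/EI
  at 2: UDL 32.4: wL³/(24EI) = 569.5/EI
  θ_10 = 696.8/EI,  θ_20 = 747.6/EI
Flexibility coefficients: a unit moment at one end gives L/(3EI) there and L/(6EI) at the far end, so f₁₁ = f₂₂ = 2.5/EI and f₁₂ = f₂₁ = 1.25/EI.
Compatibility — zero rotation at each built-in end:
  2.5 M_1 + 1.25 M_2 = 696.8
  1.25 M_1 + 2.5 M_2 = 747.6
Solving the pair gives M_1 = 172.3 kN·m and M_2 = 212.9 kN·m (hogging).

M_1 = 172.3 kN·m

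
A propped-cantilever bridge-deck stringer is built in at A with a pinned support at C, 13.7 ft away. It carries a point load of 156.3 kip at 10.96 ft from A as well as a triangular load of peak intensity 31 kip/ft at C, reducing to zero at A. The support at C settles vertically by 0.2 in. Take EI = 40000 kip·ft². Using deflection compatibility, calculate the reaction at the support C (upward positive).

R_C = 226 kip

Remove the prop at C; the released (primary) structure is a cantilever built in at A.
Primary-structure tip deflection at C by superposition:
  point load 156.3 at a = 10.96: Pa²(3L − a)/(6EI) = 94313/EI
  triangular load, peak 31 at the free end: 11w₀L⁴/(120EI) = 100105/EI
  δ_0 = 194418/EI
Tip deflection under a unit load at C: L³/(3EI) = 857.1/EI.
With EI = 40000 kip·ft²: δ_0 = 4.8605 ft and δ_{CC} = 0.021428 ft/kip.
Compatibility — the beam at C must follow the support down by 0.01667 ft: δ_0 − R_C·δ_{CC} = 0.01667, so R_C = (4.8605 − 0.01667)/0.021428 = 226 kip.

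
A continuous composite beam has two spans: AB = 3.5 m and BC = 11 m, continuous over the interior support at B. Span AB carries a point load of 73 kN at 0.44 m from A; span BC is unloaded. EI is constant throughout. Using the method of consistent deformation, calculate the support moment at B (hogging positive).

Take M_B as the redundant. Released structure: two simple spans AB and BC with a hinge at B.
End slopes at the hinge B, treating each span as simply supported:
  span AB: point load 73 at a = 0.44: Pab(L + a)/(6LEI) = 18.44/EI
  relative rotation θ_0 = (18.44 + 0)/EI = 18.44/EI
A unit hogging moment at B produces rotation L₁/(3EI) + L₂/(3EI) = 4.833/EI.
Compatibility: M_B·(L₁+L₂)/(3EI) = θ_0, giving M_B = 3.815 kN·m (hogging).

M_B = 3.815 kN·m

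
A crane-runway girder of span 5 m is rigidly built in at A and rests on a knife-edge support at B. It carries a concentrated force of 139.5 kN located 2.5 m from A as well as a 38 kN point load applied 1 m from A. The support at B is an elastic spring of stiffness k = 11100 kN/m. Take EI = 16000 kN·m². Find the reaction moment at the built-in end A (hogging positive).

Take the reaction at B as the redundant and release it; the primary structure is a cantilever fixed at A.
Deflection at B on the released cantilever, summing each load's contribution:
  point load 139.5 at a = 2.5: Pa²(3L − a)/(6EI) = 1816/EI
  point load 38 at a = 1: Pa²(3L − a)/(6EI) = 88.67/EI
  δ_0 = 1905/EI
Flexibility coefficient — unit upward force at B: δ_{BB} = L³/(3EI) = 41.67/EI.
With EI = 16000 kN·m²: δ_0 = 0.11907 m and δ_{BB} = 0.002604 m/kN.
Compatibility — the spring shortens by R_B/k under the reaction it provides: δ_0 − R_B·δ_{BB} = R_B/k. With 1/k = 0.00009 m/kN, R_B = δ_0 / (δ_{BB} + 1/k) = 0.11907 / (0.002604 + 0.00009) = 44.19 kN.
Moment equilibrium about A: M_A = Σ(load moments about A) − R_B·L = 386.8 − 44.19×5 = 165.8 kN·m.

M_A = 165.8 kN·m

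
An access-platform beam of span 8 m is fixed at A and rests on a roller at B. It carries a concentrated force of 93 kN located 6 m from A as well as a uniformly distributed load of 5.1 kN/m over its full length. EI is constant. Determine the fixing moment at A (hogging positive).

Remove the prop at B; the released (primary) structure is a cantilever built in at A.
Primary-structure tip deflection at B by superposition:
  point load 93 at a = 6: Pa²(3L − a)/(6EI) = 10044/EI
  UDL 5.1: wL⁴/(8EI) = 2611/EI
  δ_0 = 12655/EI
Flexibility coefficient — unit upward force at B: δ_{BB} = L³/(3EI) = 170.7/EI.
The prop prevents deflection at B: R_B = δ_0/δ_{BB} = 12655/170.7 = 74.15 kN.
Moment equilibrium about A: M_A = Σ(load moments about A) − R_B·L = 721.2 − 74.15×8 = 128 kN·m.

M_A = 128 kN·m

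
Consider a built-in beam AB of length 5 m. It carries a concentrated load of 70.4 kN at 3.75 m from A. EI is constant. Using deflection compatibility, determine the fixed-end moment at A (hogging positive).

Take the two fixed-end moments M_A, M_B as redundants; the released structure is the simple span AB.
End rotations of the released simple span under the applied load (×1/EI):
  at A: point load 70.4 at a = 3.75: Pab(L + b)/(6LEI) = 68.75/EI
  at B: point load 70.4 at a = 3.75: Pab(L + a)/(6LEI) = 96.25/EI
  θ_A0 = 68.75/EI,  θ_B0 = 96.25/EI
Flexibility coefficients: a unit moment at one end gives L/(3EI) there and L/(6EI) at the far end, so f₁₁ = f₂₂ = 1.667/EI and f₁₂ = f₂₁ = 0.8333/EI.
Compatibility — zero rotation at each built-in end:
  1.667 M_A + 0.8333 M_B = 68.75
  0.8333 M_A + 1.667 M_B = 96.25
Solving the pair gives M_A = 16.5 kN·m and M_B = 49.5 kN·m (hogging).

M_A = 16.5 kN·m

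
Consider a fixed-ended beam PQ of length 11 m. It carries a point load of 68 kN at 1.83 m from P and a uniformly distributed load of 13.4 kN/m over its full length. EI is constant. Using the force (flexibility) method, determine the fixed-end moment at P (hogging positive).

Release both end moments; the primary structure is a simply-supported span PQ with redundants M_P and M_Q.
End rotations of the released simple span under the applied load (×1/EI):
  at P: point load 68 at a = 1.83: Pab(L + b)/(6LEI) = 348.7/EI
  at Q: point load 68 at a = 1.83: Pab(L + a)/(6LEI) = 221.8/EI
  at P: UDL 13.4: wL³/(24EI) = 743.1/EI
  at Q: UDL 13.4: wL³/(24EI) = 743.1/EI
  θ_P0 = 1092/EI,  θ_Q0 = 965/EI
Flexibility coefficients: a unit moment at one end gives L/(3EI) there and L/(6EI) at the far end, so f₁₁ = f₂₂ = 3.667/EI and f₁₂ = f₂₁ = 1.833/EI.
Compatibility — zero rotation at each built-in end:
  3.667 M_P + 1.833 M_Q = 1092
  1.833 M_P + 3.667 M_Q = 965
Solving the pair gives M_P = 221.6 kN·m and M_Q = 152.4 kN·m (hogging).

M_P = 221.6 kN·m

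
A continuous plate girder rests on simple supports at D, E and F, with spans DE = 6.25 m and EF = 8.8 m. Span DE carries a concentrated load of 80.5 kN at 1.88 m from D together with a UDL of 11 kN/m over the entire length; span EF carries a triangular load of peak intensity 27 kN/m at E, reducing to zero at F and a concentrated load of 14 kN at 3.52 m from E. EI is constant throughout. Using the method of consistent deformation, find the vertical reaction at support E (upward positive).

Insert a hinge at E; M_E is the redundant, and each span becomes simply supported.
Rotations at E on the released spans (each span's end-slope, ×1/EI):
  span DE: point load 80.5 at a = 1.88: Pab(L + a)/(6LEI) = 143.4/EI
  span DE: UDL 11: wL³/(24EI) = 111.9/EI
  span EF: triangular load, peak 27: w₀L³/(45EI) = 408.9/EI
  span EF: point load 14 at a = 3.52: Pab(L + b)/(6LEI) = 69.39/EI
  relative rotation θ_0 = (255.3 + 478.3)/EI = 733.5/EI
A unit hogging moment at E produces rotation L₁/(3EI) + L₂/(3EI) = 5.017/EI.
Slope continuity at E: θ_0 = M_E·5.017/EI, so M_E = 733.5/5.017 = 146.2 kN·m (hogging).
Span DE, ΣM about D with M_E applied at E: R_E^{DE}·6.25 = 366.2 + 146.2, so R_E^{DE} = 81.98 kN and R_D = 149.2 − 81.98 = 67.27 kN.
Span EF, ΣM about F: R_E^{EF}·8.8 = 770.9 + 146.2, so R_E^{EF} = 104.2 kN and R_F = 132.8 − 104.2 = 28.58 kN.
R_E = 81.98 + 104.2 = 186.2 kN.

R_E = 186.2 kN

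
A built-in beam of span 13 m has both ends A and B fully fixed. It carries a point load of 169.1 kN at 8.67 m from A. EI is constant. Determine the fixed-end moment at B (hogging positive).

M_B = 325.7 kN·m

Take the two fixed-end moments M_A, M_B as redundants; the released structure is the simple span AB.
End rotations of the released simple span under the applied load (×1/EI):
  at A: point load 169.1 at a = 8.67: Pab(L + b)/(6LEI) = 1410/EI
  at B: point load 169.1 at a = 8.67: Pab(L + a)/(6LEI) = 1764/EI
  θ_A0 = 1410/EI,  θ_B0 = 1764/EI
Flexibility coefficients: a unit moment at one end gives L/(3EI) there and L/(6EI) at the far end, so f₁₁ = f₂₂ = 4.333/EI and f₁₂ = f₂₁ = 2.167/EI.
Compatibility — zero rotation at each built-in end:
  4.333 M_A + 2.167 M_B = 1410
  2.167 M_A + 4.333 M_B = 1764
Solving the pair gives M_A = 162.6 kN·m and M_B = 325.7 kN·m (hogging).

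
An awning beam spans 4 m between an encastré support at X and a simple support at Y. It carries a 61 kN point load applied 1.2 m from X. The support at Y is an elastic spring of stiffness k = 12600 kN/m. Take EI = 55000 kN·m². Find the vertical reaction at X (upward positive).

R_X = 54.85 kN

Take the reaction at Y as the redundant and release it; the primary structure is a cantilever fixed at X.
Downward deflection at the released point Y due to the loads:
  point load 61 at a = 1.2: Pa²(3L − a)/(6EI) = 158.1/EI
Flexibility coefficient — unit upward force at Y: δ_{YY} = L³/(3EI) = 21.33/EI.
With EI = 55000 kN·m²: δ_0 = 0.002875 m and δ_{YY} = 0.000388 m/kN.
Compatibility — the spring shortens by R_Y/k under the reaction it provides: δ_0 − R_Y·δ_{YY} = R_Y/k. With 1/k = 0.000079 m/kN, R_Y = δ_0 / (δ_{YY} + 1/k) = 0.002875 / (0.000388 + 0.000079) = 6.153 kN.
Vertical equilibrium: R_X = ΣP − R_Y = 61 − 6.153 = 54.85 kN.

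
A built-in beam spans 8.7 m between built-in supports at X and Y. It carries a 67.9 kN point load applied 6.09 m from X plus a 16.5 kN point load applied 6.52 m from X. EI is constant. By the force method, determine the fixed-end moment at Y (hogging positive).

M_Y = 107 kN·m

Take the two fixed-end moments M_X, M_Y as redundants; the released structure is the simple span XY.
On the primary (simply-supported) span, the end slopes from the loading are:
  at X: point load 67.9 at a = 6.09: Pab(L + b)/(6LEI) = 233.8/EI
  at Y: point load 67.9 at a = 6.09: Pab(L + a)/(6LEI) = 305.8/EI
  at X: point load 16.5 at a = 6.52: Pab(L + b)/(6LEI) = 48.88/EI
  at Y: point load 16.5 at a = 6.52: Pab(L + a)/(6LEI) = 68.38/EI
  θ_X0 = 282.7/EI,  θ_Y0 = 374.2/EI
Flexibility coefficients: a unit moment at one end gives L/(3EI) there and L/(6EI) at the far end, so f₁₁ = f₂₂ = 2.9/EI and f₁₂ = f₂₁ = 1.45/EI.
Compatibility — zero rotation at each built-in end:
  2.9 M_X + 1.45 M_Y = 282.7
  1.45 M_X + 2.9 M_Y = 374.2
Solving the pair gives M_X = 43.97 kN·m and M_Y = 107 kN·m (hogging).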